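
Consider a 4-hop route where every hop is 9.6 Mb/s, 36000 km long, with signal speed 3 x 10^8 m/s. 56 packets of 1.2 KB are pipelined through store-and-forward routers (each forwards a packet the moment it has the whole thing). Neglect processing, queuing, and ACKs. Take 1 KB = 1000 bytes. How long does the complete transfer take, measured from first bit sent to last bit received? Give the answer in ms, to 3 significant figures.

539 ms

Per-hop transmission t_tx = L/R = 9600/9600000 = 1 ms.
Per-hop propagation t_prop = 36000000/300000000 = 120 ms.
Pipeline fill: first packet needs 4·t_tx to clear all hops; remaining 55 packets each add one t_tx.
Total = (4+56-1)·t_tx + 4·t_prop = 59·1 + 4·120 = 539 ms.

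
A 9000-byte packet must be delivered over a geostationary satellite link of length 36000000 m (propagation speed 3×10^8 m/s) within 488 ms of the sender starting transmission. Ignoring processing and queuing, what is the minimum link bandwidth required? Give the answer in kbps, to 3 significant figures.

L = 72000 bits.
Propagation delay = 36000000 / 300000000 = 120 ms.
Transmission budget = 488 − 120 = 368 ms.
R ≥ L / t_tx = 72000 bits / 0.368 s = 196 kbps.

196 kbps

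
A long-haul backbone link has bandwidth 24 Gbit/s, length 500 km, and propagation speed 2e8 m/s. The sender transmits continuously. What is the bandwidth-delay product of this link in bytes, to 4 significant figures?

7500000 bytes

Propagation delay = 500000 / 200000000 = 0.0025 s.
BDP = R × t_prop = 24000000000 × 0.0025 = 60000000 bits.
In bytes: 60000000/8 = 7500000 bytes.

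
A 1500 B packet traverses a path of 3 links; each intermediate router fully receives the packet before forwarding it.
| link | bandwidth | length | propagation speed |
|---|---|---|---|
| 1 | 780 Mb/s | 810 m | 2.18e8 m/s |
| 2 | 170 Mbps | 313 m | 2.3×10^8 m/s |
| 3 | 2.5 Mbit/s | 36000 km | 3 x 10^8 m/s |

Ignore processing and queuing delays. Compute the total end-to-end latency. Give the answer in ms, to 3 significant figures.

125 ms

L = 1500 × 8 = 12000 bits.
Transmission delays (L/R per hop): 0.0153846, 0.0705882, 4.8 ms; sum = 4.88597 ms.
Propagation delays (d/s per hop): 0.0037156, 0.00136087, 120 ms; sum = 120.005 ms.
End-to-end = 125 ms.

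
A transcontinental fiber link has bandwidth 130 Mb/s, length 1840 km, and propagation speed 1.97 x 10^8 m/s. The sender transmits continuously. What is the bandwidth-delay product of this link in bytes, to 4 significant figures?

151800 bytes

Propagation delay = 1840000 / 197000000 = 0.0093401 s.
BDP = R × t_prop = 130000000 × 0.0093401 = 1214210 bits.
In bytes: 1214210/8 = 151800 bytes.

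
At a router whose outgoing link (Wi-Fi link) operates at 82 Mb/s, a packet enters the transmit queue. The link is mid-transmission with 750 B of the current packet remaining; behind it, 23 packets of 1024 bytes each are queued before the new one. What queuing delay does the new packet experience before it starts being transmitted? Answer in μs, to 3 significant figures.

Each queued packet: L/R = 8192/82000000 = 99.9024 μs.
23 queued → 2297.76 μs.
Plus remaining 6000 bits of current packet: 73.1707 μs.
Queuing delay = 2370 μs.

2370 μs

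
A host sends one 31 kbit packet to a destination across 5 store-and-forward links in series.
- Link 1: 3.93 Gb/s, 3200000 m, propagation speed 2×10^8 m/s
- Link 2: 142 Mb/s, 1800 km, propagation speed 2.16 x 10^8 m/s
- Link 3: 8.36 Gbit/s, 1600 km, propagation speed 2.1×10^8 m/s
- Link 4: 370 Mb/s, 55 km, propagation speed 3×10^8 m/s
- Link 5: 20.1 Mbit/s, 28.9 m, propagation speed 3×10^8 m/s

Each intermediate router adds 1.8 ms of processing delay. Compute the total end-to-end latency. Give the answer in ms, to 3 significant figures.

41.2 ms

L = 31000 bits.
Transmission delays (L/R per hop): 0.00788804, 0.21831, 0.00370813, 0.0837838, 1.54229 ms; sum = 1.85598 ms.
Propagation delays (d/s per hop): 16, 8.33333, 7.61905, 0.183333, 9.63333e-05 ms; sum = 32.1358 ms.
Processing at 4 router(s): 4 × 1.8 ms = 7.2 ms.
End-to-end = 41.2 ms.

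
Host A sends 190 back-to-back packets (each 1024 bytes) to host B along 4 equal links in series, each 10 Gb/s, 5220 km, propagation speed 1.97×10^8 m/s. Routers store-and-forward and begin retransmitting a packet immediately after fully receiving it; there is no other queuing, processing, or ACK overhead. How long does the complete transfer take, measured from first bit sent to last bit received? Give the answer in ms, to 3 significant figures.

106 ms

Per-hop transmission t_tx = L/R = 8192/10000000000 = 0.0008192 ms.
Per-hop propagation t_prop = 5220000/197000000 = 26.4975 ms.
Pipeline fill: first packet needs 4·t_tx to clear all hops; remaining 189 packets each add one t_tx.
Total = (4+190-1)·t_tx + 4·t_prop = 193·0.0008192 + 4·26.4975 = 106 ms.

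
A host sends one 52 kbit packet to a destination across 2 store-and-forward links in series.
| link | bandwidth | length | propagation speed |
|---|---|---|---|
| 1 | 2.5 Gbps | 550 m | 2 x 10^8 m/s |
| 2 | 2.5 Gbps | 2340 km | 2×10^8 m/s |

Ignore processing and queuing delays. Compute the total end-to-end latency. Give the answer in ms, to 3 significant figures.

11.7 ms

L = 52000 bits.
Transmission delay per hop = L/R = 52000/2500000000 = 0.0208 ms; 2 hops → 0.0416 ms.
Propagation delays (d/s per hop): 0.00275, 11.7 ms; sum = 11.7028 ms.
End-to-end = 11.7 ms.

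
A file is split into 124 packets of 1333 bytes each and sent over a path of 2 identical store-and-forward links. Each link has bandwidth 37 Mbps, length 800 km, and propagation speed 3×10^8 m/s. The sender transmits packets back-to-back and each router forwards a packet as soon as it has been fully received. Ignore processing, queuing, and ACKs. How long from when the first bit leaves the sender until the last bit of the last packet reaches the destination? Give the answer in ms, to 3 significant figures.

41.4 ms

Per-hop transmission t_tx = L/R = 10664/37000000 = 0.288216 ms.
Per-hop propagation t_prop = 800000/300000000 = 2.66667 ms.
Pipeline fill: first packet needs 2·t_tx to clear all hops; remaining 123 packets each add one t_tx.
Total = (2+124-1)·t_tx + 2·t_prop = 125·0.288216 + 2·2.66667 = 41.4 ms.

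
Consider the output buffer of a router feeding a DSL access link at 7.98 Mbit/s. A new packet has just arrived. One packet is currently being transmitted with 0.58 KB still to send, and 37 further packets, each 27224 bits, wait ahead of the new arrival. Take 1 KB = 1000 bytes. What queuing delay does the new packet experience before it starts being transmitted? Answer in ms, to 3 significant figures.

127 ms

Each queued packet: L/R = 27224/7980000 = 3.41153 ms.
37 queued → 126.227 ms.
Plus remaining 4640 bits of current packet: 0.581454 ms.
Queuing delay = 127 ms.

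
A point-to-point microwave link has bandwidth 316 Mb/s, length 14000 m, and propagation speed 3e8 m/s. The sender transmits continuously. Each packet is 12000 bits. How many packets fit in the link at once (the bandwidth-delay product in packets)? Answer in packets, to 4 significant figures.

1.229 packets

Propagation delay = 14000 / 300000000 = 4.66667e-05 s.
BDP = R × t_prop = 316000000 × 4.66667e-05 = 14746.7 bits.
In packets of 12000 bits: 1.229 packets.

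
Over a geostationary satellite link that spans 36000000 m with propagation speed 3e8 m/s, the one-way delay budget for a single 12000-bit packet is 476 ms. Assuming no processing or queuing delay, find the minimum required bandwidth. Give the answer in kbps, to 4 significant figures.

Propagation delay = 36000000 / 300000000 = 120 ms.
Transmission budget = 476 − 120 = 356 ms.
R ≥ L / t_tx = 12000 bits / 0.356 s = 33.71 kbps.

33.71 kbps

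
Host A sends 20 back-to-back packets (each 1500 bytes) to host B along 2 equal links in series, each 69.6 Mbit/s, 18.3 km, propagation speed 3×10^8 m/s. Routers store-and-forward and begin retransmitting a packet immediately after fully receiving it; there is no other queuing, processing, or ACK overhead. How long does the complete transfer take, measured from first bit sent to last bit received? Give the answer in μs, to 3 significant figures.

Per-hop transmission t_tx = L/R = 12000/69600000 = 172.414 μs.
Per-hop propagation t_prop = 18300/300000000 = 61 μs.
Pipeline fill: first packet needs 2·t_tx to clear all hops; remaining 19 packets each add one t_tx.
Total = (2+20-1)·t_tx + 2·t_prop = 21·172.414 + 2·61 = 3740 μs.

3740 μs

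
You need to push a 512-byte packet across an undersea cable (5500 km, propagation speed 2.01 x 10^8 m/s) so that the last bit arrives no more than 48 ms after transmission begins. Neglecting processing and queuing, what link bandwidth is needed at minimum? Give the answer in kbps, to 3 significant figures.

198 kbps

L = 4096 bits.
Propagation delay = 5500000 / 2.01e+08 = 27.3632 ms.
Transmission budget = 48 − 27.3632 = 20.6368 ms.
R ≥ L / t_tx = 4096 bits / 0.0206368 s = 198 kbps.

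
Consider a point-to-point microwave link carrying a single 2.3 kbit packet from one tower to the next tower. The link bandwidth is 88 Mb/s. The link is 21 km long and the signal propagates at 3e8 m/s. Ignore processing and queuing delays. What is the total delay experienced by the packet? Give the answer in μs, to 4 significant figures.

96.14 μs

L = 2300 bits.
Transmission delay = L/R = 2300 / 88000000 = 26.1364 μs.
Propagation delay = d/s = 21000 m / 300000000 m/s = 70 μs.
Total = 96.14 μs.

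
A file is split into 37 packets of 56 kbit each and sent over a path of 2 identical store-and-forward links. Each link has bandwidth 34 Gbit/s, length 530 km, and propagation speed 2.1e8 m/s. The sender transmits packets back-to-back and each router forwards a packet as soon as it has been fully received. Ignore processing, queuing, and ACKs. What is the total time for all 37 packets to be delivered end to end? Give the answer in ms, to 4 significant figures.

Per-hop transmission t_tx = L/R = 56000/34000000000 = 0.00164706 ms.
Per-hop propagation t_prop = 530000/210000000 = 2.52381 ms.
Pipeline fill: first packet needs 2·t_tx to clear all hops; remaining 36 packets each add one t_tx.
Total = (2+37-1)·t_tx + 2·t_prop = 38·0.00164706 + 2·2.52381 = 5.110 ms.

5.110 ms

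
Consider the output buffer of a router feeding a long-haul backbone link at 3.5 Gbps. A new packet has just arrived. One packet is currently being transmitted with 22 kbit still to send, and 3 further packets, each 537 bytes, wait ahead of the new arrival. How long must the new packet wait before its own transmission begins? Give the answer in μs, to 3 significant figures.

Each queued packet: L/R = 4296/3500000000 = 1.22743 μs.
3 queued → 3.68229 μs.
Plus remaining 22000 bits of current packet: 6.28571 μs.
Queuing delay = 9.97 μs.

9.97 μs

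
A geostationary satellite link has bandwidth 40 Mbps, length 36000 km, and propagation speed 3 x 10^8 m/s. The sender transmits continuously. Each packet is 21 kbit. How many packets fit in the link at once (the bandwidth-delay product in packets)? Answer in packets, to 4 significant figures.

228.6 packets

Propagation delay = 36000000 / 300000000 = 0.12 s.
BDP = R × t_prop = 40000000 × 0.12 = 4800000 bits.
In packets of 21000 bits: 228.6 packets.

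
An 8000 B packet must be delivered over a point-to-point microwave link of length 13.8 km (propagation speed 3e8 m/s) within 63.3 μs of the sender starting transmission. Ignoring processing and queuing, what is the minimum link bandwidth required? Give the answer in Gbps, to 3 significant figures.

3.70 Gbps

L = 64000 bits.
Propagation delay = 13800 / 300000000 = 46 μs.
Transmission budget = 63.3 − 46 = 17.3 μs.
R ≥ L / t_tx = 64000 bits / 1.73e-05 s = 3.70 Gbps.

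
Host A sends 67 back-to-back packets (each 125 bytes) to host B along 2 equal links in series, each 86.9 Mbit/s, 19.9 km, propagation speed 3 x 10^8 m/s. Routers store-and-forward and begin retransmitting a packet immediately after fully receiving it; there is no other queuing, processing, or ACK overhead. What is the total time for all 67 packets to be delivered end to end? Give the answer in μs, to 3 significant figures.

915 μs

Per-hop transmission t_tx = L/R = 1000/86900000 = 11.5075 μs.
Per-hop propagation t_prop = 19900/300000000 = 66.3333 μs.
Pipeline fill: first packet needs 2·t_tx to clear all hops; remaining 66 packets each add one t_tx.
Total = (2+67-1)·t_tx + 2·t_prop = 68·11.5075 + 2·66.3333 = 915 μs.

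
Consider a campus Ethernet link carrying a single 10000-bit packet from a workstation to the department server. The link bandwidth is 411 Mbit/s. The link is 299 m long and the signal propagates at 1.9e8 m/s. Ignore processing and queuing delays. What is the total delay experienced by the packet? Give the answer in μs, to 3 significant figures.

Transmission delay = L/R = 10000 / 411000000 = 24.3309 μs.
Propagation delay = d/s = 299 m / 190000000 m/s = 1.57368 μs.
Total = 25.9 μs.

25.9 μs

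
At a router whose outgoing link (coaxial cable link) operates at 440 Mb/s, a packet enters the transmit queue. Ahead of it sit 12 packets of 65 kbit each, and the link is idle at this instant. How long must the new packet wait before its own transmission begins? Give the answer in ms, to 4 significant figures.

Each queued packet: L/R = 65000/440000000 = 0.147727 ms.
12 queued → 1.77273 ms.
Queuing delay = 1.773 ms.

1.773 ms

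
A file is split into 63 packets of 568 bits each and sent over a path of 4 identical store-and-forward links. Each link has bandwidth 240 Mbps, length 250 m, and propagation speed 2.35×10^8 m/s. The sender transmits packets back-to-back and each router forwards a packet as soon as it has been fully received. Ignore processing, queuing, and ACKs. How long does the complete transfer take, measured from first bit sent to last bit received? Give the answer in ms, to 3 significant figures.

Per-hop transmission t_tx = L/R = 568/240000000 = 0.00236667 ms.
Per-hop propagation t_prop = 250/235000000 = 0.00106383 ms.
Pipeline fill: first packet needs 4·t_tx to clear all hops; remaining 62 packets each add one t_tx.
Total = (4+63-1)·t_tx + 4·t_prop = 66·0.00236667 + 4·0.00106383 = 0.160 ms.

0.160 ms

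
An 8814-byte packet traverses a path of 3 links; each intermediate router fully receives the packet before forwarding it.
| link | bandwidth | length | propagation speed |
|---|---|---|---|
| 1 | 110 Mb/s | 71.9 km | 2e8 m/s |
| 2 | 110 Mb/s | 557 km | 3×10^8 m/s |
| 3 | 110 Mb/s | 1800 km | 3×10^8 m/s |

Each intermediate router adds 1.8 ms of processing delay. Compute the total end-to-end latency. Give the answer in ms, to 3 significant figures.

L = 8814 × 8 = 70512 bits.
Transmission delay per hop = L/R = 70512/110000000 = 0.641018 ms; 3 hops → 1.92305 ms.
Propagation delays (d/s per hop): 0.3595, 1.85667, 6 ms; sum = 8.21617 ms.
Processing at 2 router(s): 2 × 1.8 ms = 3.6 ms.
End-to-end = 13.7 ms.

13.7 ms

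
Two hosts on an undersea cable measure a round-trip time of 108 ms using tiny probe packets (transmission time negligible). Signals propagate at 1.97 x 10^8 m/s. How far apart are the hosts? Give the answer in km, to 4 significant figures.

One-way propagation = RTT/2 = 54 ms.
d = s × t = 197000000 × 0.054 = 10640 km.

10640 km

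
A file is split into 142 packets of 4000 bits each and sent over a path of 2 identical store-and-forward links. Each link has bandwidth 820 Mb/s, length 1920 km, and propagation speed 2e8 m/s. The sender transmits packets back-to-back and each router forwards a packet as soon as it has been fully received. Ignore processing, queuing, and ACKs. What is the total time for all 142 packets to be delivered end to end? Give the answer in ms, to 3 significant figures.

Per-hop transmission t_tx = L/R = 4000/820000000 = 0.00487805 ms.
Per-hop propagation t_prop = 1920000/200000000 = 9.6 ms.
Pipeline fill: first packet needs 2·t_tx to clear all hops; remaining 141 packets each add one t_tx.
Total = (2+142-1)·t_tx + 2·t_prop = 143·0.00487805 + 2·9.6 = 19.9 ms.

19.9 ms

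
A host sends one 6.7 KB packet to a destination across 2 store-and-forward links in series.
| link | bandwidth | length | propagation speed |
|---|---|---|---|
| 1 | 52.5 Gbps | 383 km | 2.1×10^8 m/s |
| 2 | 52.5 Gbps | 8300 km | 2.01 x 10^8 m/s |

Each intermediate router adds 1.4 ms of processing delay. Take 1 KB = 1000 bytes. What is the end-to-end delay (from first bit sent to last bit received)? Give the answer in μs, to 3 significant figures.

44500 μs

L = 53600 bits.
Transmission delay per hop = L/R = 53600/52500000000 = 1.02095 μs; 2 hops → 2.0419 μs.
Propagation delays (d/s per hop): 1823.81, 41293.5 μs; sum = 43117.3 μs.
Processing at 1 router(s): 1 × 1.4 ms = 1400 μs.
End-to-end = 44500 μs.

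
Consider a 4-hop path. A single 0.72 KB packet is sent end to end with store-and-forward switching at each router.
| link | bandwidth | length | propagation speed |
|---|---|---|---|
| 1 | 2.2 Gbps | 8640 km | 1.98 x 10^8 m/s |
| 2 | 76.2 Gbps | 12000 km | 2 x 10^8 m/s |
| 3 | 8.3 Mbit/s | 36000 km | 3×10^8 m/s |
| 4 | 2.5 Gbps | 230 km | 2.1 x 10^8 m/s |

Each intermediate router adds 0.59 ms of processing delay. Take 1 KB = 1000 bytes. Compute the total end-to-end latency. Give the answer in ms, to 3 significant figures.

227 ms

L = 5760 bits.
Transmission delays (L/R per hop): 0.00261818, 7.55906e-05, 0.693976, 0.002304 ms; sum = 0.698974 ms.
Propagation delays (d/s per hop): 43.6364, 60, 120, 1.09524 ms; sum = 224.732 ms.
Processing at 3 router(s): 3 × 0.59 ms = 1.77 ms.
End-to-end = 227 ms.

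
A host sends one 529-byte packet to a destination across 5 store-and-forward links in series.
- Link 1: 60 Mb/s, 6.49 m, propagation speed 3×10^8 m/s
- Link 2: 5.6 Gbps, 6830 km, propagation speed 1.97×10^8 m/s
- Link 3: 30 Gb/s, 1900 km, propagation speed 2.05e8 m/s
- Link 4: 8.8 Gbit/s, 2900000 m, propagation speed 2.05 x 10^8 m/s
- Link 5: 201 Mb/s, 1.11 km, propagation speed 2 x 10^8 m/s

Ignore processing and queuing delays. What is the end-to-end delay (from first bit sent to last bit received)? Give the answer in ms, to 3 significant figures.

58.2 ms

L = 529 × 8 = 4232 bits.
Transmission delays (L/R per hop): 0.0705333, 0.000755714, 0.000141067, 0.000480909, 0.0210547 ms; sum = 0.0929657 ms.
Propagation delays (d/s per hop): 2.16333e-05, 34.6701, 9.26829, 14.1463, 0.00555 ms; sum = 58.0903 ms.
End-to-end = 58.2 ms.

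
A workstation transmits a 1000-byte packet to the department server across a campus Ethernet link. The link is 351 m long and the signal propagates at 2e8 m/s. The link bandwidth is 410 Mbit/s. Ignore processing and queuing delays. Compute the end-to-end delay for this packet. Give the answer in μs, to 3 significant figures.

21.3 μs

L = 1000 × 8 = 8000 bits.
Transmission delay = L/R = 8000 / 410000000 = 19.5122 μs.
Propagation delay = d/s = 351 m / 200000000 m/s = 1.755 μs.
Total = 21.3 μs.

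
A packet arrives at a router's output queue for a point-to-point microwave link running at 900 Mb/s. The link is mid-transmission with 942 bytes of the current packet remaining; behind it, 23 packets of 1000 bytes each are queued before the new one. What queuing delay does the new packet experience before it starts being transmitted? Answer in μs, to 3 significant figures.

213 μs

Each queued packet: L/R = 8000/900000000 = 8.88889 μs.
23 queued → 204.444 μs.
Plus remaining 7536 bits of current packet: 8.37333 μs.
Queuing delay = 213 μs.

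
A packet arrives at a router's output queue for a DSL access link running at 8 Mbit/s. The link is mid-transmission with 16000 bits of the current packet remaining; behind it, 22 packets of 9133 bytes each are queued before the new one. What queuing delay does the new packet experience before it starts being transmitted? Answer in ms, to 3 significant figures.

203 ms

Each queued packet: L/R = 73064/8000000 = 9.133 ms.
22 queued → 200.926 ms.
Plus remaining 16000 bits of current packet: 2 ms.
Queuing delay = 203 ms.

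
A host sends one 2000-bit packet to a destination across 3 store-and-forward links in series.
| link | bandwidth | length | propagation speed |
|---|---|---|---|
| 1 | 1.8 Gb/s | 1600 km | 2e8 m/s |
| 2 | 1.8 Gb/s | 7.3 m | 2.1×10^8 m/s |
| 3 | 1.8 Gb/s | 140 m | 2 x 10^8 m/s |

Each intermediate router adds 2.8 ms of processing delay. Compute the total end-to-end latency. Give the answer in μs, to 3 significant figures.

Transmission delay per hop = L/R = 2000/1800000000 = 1.11111 μs; 3 hops → 3.33333 μs.
Propagation delays (d/s per hop): 8000, 0.0347619, 0.7 μs; sum = 8000.73 μs.
Processing at 2 router(s): 2 × 2.8 ms = 5600 μs.
End-to-end = 13600 μs.

13600 μs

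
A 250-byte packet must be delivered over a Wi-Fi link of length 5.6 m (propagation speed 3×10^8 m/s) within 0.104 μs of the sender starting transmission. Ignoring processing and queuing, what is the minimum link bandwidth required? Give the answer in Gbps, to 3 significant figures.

23.4 Gbps

L = 2000 bits.
Propagation delay = 5.6 / 300000000 = 0.0186667 μs.
Transmission budget = 0.104 − 0.0186667 = 0.0853333 μs.
R ≥ L / t_tx = 2000 bits / 8.53333e-08 s = 23.4 Gbps.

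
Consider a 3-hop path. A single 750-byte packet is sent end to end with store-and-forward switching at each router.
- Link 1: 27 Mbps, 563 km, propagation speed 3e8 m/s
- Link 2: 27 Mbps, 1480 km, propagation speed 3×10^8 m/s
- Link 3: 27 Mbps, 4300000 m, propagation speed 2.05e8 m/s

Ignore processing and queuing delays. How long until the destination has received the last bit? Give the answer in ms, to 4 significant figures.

L = 750 × 8 = 6000 bits.
Transmission delay per hop = L/R = 6000/27000000 = 0.222222 ms; 3 hops → 0.666667 ms.
Propagation delays (d/s per hop): 1.87667, 4.93333, 20.9756 ms; sum = 27.7856 ms.
End-to-end = 28.45 ms.

28.45 ms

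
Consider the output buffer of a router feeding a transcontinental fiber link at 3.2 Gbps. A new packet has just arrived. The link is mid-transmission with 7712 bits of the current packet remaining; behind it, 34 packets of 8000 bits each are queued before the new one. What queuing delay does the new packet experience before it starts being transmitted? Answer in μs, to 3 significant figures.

87.4 μs

Each queued packet: L/R = 8000/3200000000 = 2.5 μs.
34 queued → 85 μs.
Plus remaining 7712 bits of current packet: 2.41 μs.
Queuing delay = 87.4 μs.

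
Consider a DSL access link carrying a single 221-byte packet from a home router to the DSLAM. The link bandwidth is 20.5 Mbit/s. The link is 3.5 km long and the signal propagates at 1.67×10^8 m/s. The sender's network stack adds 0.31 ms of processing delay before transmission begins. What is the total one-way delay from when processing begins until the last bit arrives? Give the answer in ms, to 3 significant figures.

0.417 ms

L = 221 × 8 = 1768 bits.
Transmission delay = L/R = 1768 / 20500000 = 0.0862439 ms.
Propagation delay = d/s = 3500 m / 167000000 m/s = 0.0209581 ms.
Plus processing delay 0.31 ms = 0.31 ms.
Total = 0.417 ms.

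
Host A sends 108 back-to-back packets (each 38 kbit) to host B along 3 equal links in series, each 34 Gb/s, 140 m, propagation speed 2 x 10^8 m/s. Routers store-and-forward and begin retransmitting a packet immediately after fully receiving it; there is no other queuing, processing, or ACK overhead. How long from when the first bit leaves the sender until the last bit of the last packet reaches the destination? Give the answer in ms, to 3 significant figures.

Per-hop transmission t_tx = L/R = 38000/34000000000 = 0.00111765 ms.
Per-hop propagation t_prop = 140/200000000 = 0.0007 ms.
Pipeline fill: first packet needs 3·t_tx to clear all hops; remaining 107 packets each add one t_tx.
Total = (3+108-1)·t_tx + 3·t_prop = 110·0.00111765 + 3·0.0007 = 0.125 ms.

0.125 ms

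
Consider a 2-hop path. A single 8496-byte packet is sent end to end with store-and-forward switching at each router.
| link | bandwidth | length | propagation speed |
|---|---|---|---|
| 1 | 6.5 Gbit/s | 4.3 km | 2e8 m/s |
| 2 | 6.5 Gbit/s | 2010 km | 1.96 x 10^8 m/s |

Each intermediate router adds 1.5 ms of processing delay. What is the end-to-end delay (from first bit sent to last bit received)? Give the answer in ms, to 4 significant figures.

L = 8496 × 8 = 67968 bits.
Transmission delay per hop = L/R = 67968/6500000000 = 0.0104566 ms; 2 hops → 0.0209132 ms.
Propagation delays (d/s per hop): 0.0215, 10.2551 ms; sum = 10.2766 ms.
Processing at 1 router(s): 1 × 1.5 ms = 1.5 ms.
End-to-end = 11.80 ms.

11.80 ms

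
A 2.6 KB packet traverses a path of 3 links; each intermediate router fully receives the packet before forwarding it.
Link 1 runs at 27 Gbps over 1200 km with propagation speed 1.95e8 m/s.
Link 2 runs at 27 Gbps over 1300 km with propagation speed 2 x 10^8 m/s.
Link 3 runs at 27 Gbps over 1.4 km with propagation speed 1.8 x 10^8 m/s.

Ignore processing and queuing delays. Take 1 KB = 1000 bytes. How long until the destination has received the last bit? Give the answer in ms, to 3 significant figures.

12.7 ms

L = 20800 bits.
Transmission delay per hop = L/R = 20800/27000000000 = 0.00077037 ms; 3 hops → 0.00231111 ms.
Propagation delays (d/s per hop): 6.15385, 6.5, 0.00777778 ms; sum = 12.6616 ms.
End-to-end = 12.7 ms.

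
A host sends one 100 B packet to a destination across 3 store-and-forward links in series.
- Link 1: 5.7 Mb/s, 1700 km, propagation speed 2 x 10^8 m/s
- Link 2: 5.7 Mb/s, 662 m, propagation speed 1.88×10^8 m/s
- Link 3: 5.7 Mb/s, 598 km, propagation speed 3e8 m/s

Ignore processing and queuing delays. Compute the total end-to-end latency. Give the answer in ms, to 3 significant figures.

10.9 ms

L = 100 × 8 = 800 bits.
Transmission delay per hop = L/R = 800/5700000 = 0.140351 ms; 3 hops → 0.421053 ms.
Propagation delays (d/s per hop): 8.5, 0.00352128, 1.99333 ms; sum = 10.4969 ms.
End-to-end = 10.9 ms.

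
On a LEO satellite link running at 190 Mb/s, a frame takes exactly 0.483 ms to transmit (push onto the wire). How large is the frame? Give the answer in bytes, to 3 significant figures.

L = R × t_tx = 190000000 b/s × 0.000483 s = 91770 bits.
In bytes: 91770 / 8 = 11500 bytes.

11500 bytes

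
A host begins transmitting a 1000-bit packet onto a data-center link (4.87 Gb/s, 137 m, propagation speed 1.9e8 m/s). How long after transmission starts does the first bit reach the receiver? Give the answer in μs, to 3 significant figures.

0.721 μs

First bit experiences only propagation delay: d/s = 137/190000000 = 0.721 μs.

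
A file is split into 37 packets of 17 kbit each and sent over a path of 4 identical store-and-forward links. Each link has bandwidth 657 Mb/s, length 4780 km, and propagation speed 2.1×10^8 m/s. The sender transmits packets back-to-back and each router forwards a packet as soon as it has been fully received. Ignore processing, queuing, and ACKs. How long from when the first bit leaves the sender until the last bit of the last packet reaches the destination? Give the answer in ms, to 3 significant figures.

Per-hop transmission t_tx = L/R = 17000/657000000 = 0.0258752 ms.
Per-hop propagation t_prop = 4780000/210000000 = 22.7619 ms.
Pipeline fill: first packet needs 4·t_tx to clear all hops; remaining 36 packets each add one t_tx.
Total = (4+37-1)·t_tx + 4·t_prop = 40·0.0258752 + 4·22.7619 = 92.1 ms.

92.1 ms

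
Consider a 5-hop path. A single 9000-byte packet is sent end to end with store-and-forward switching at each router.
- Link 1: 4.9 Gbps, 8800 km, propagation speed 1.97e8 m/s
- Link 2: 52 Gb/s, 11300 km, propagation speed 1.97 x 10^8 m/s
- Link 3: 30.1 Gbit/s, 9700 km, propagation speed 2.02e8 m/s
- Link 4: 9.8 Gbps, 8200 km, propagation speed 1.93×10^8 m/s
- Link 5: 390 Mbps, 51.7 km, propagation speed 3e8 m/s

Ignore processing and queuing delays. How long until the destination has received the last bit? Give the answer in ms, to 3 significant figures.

193 ms

L = 9000 × 8 = 72000 bits.
Transmission delays (L/R per hop): 0.0146939, 0.00138462, 0.00239203, 0.00734694, 0.184615 ms; sum = 0.210433 ms.
Propagation delays (d/s per hop): 44.6701, 57.3604, 48.0198, 42.487, 0.172333 ms; sum = 192.71 ms.
End-to-end = 193 ms.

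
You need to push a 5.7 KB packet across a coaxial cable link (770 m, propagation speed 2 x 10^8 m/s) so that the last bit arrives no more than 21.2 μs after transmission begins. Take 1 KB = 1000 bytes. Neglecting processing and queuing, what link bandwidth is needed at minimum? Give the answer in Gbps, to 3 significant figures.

2.63 Gbps

L = 45600 bits.
Propagation delay = 770 / 200000000 = 3.85 μs.
Transmission budget = 21.2 − 3.85 = 17.35 μs.
R ≥ L / t_tx = 45600 bits / 1.735e-05 s = 2.63 Gbps.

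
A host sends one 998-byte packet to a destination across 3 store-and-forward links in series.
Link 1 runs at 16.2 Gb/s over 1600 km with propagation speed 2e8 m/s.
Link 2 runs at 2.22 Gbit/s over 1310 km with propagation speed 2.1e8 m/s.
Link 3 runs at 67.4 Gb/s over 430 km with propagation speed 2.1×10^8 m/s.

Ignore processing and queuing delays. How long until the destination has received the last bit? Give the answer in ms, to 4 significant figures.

L = 998 × 8 = 7984 bits.
Transmission delays (L/R per hop): 0.00049284, 0.0035964, 0.000118457 ms; sum = 0.00420769 ms.
Propagation delays (d/s per hop): 8, 6.2381, 2.04762 ms; sum = 16.2857 ms.
End-to-end = 16.29 ms.

16.29 ms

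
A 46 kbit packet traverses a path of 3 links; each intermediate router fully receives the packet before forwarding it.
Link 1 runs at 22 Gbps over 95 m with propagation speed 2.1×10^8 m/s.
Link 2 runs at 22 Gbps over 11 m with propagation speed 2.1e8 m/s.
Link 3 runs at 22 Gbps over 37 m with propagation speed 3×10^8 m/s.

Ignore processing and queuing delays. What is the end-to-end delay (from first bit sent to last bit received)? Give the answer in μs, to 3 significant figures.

6.90 μs

L = 46000 bits.
Transmission delay per hop = L/R = 46000/22000000000 = 2.09091 μs; 3 hops → 6.27273 μs.
Propagation delays (d/s per hop): 0.452381, 0.052381, 0.123333 μs; sum = 0.628095 μs.
End-to-end = 6.90 μs.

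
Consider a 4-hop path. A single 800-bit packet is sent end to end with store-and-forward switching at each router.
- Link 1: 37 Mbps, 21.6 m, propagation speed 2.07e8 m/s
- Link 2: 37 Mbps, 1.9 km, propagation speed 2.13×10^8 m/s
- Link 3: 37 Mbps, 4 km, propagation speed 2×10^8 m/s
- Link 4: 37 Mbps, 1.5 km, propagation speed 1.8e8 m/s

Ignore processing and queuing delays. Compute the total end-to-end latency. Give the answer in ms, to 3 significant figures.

0.124 ms

Transmission delay per hop = L/R = 800/37000000 = 0.0216216 ms; 4 hops → 0.0864865 ms.
Propagation delays (d/s per hop): 0.000104348, 0.00892019, 0.02, 0.00833333 ms; sum = 0.0373579 ms.
End-to-end = 0.124 ms.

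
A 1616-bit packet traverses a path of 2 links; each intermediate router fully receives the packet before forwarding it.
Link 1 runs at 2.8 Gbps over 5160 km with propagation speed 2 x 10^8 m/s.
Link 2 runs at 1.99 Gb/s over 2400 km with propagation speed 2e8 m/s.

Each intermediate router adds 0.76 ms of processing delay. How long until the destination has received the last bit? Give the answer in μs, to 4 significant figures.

38560 μs

Transmission delays (L/R per hop): 0.577143, 0.81206 μs; sum = 1.3892 μs.
Propagation delays (d/s per hop): 25800, 12000 μs; sum = 37800 μs.
Processing at 1 router(s): 1 × 0.76 ms = 760 μs.
End-to-end = 38560 μs.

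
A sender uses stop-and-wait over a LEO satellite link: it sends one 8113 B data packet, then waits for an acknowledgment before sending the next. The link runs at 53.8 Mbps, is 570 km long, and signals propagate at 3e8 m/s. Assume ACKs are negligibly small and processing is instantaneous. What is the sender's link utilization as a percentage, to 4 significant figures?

t_tx = L/R = 64904/53800000 = 0.00120639 s.
t_prop = 570000/300000000 = 0.0019 s; RTT = 0.0038 s.
Cycle = t_tx + RTT = 0.00500639 s.
Utilization = t_tx / cycle = 0.00120639/0.00500639 = 24.10 %.

24.10 %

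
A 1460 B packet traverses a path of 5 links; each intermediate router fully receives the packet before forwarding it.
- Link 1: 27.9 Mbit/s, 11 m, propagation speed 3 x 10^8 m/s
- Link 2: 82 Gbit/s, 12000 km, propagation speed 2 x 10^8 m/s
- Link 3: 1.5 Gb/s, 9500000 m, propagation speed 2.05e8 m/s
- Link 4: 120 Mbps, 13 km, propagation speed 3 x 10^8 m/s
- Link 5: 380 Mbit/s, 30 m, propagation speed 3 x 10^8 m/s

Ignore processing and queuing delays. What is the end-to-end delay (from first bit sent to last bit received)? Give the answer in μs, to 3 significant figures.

107000 μs

L = 1460 × 8 = 11680 bits.
Transmission delays (L/R per hop): 418.638, 0.142439, 7.78667, 97.3333, 30.7368 μs; sum = 554.637 μs.
Propagation delays (d/s per hop): 0.0366667, 60000, 46341.5, 43.3333, 0.1 μs; sum = 106385 μs.
End-to-end = 107000 μs.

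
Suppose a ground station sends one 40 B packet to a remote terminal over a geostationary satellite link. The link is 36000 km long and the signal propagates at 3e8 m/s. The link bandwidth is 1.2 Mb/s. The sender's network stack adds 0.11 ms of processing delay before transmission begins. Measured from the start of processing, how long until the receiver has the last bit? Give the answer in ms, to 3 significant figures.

120 ms

L = 40 × 8 = 320 bits.
Transmission delay = L/R = 320 / 1200000 = 0.266667 ms.
Propagation delay = d/s = 36000000 m / 300000000 m/s = 120 ms.
Plus processing delay 0.11 ms = 0.11 ms.
Total = 120 ms.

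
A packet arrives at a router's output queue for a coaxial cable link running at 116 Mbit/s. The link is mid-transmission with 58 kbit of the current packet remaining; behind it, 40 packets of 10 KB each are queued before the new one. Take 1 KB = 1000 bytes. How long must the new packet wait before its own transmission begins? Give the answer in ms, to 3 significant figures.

Each queued packet: L/R = 80000/116000000 = 0.689655 ms.
40 queued → 27.5862 ms.
Plus remaining 58000 bits of current packet: 0.5 ms.
Queuing delay = 28.1 ms.

28.1 ms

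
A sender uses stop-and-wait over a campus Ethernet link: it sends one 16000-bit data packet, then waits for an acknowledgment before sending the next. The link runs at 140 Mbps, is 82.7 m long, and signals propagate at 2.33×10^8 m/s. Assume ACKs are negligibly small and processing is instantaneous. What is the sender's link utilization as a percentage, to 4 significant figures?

99.38 %

t_tx = L/R = 16000/140000000 = 0.000114286 s.
t_prop = 82.7/233000000 = 3.54936e-07 s; RTT = 7.09871e-07 s.
Cycle = t_tx + RTT = 0.000114996 s.
Utilization = t_tx / cycle = 0.000114286/0.000114996 = 99.38 %.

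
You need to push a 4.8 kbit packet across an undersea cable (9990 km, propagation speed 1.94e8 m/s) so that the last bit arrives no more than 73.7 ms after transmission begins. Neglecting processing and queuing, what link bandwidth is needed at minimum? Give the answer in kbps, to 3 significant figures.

Propagation delay = 9990000 / 194000000 = 51.4948 ms.
Transmission budget = 73.7 − 51.4948 = 22.2052 ms.
R ≥ L / t_tx = 4800 bits / 0.0222052 s = 216 kbps.

216 kbps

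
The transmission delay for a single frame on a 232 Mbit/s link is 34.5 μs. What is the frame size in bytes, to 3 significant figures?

1000 bytes

L = R × t_tx = 232000000 b/s × 3.45e-05 s = 8004 bits.
In bytes: 8004 / 8 = 1000 bytes.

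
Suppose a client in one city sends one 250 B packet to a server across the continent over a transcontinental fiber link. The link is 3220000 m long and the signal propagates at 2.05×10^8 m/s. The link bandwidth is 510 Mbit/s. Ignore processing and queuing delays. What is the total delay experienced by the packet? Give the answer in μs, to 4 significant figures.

L = 250 × 8 = 2000 bits.
Transmission delay = L/R = 2000 / 510000000 = 3.92157 μs.
Propagation delay = d/s = 3220000 m / 2.05e+08 m/s = 15707.3 μs.
Total = 15710 μs.

15710 μs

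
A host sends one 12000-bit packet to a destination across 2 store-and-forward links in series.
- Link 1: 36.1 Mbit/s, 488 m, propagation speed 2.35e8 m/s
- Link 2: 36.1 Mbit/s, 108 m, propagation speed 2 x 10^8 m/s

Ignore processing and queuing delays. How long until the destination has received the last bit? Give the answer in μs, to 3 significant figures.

667 μs

Transmission delay per hop = L/R = 12000/36100000 = 332.41 μs; 2 hops → 664.82 μs.
Propagation delays (d/s per hop): 2.0766, 0.54 μs; sum = 2.6166 μs.
End-to-end = 667 μs.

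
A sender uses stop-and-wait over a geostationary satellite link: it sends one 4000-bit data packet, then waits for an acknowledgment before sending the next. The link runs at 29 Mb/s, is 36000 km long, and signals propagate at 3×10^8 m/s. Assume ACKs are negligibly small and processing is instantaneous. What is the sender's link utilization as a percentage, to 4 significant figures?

0.05744 %

t_tx = L/R = 4000/29000000 = 0.000137931 s.
t_prop = 36000000/300000000 = 0.12 s; RTT = 0.24 s.
Cycle = t_tx + RTT = 0.240138 s.
Utilization = t_tx / cycle = 0.000137931/0.240138 = 0.05744 %.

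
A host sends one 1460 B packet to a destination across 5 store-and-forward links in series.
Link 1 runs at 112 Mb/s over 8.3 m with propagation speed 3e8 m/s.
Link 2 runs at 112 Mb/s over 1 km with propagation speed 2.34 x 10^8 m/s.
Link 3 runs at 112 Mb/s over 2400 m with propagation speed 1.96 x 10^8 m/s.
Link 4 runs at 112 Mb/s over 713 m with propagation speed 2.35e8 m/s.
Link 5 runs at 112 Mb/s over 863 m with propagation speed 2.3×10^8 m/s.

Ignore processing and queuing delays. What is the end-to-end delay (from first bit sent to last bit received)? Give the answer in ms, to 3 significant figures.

0.545 ms

L = 1460 × 8 = 11680 bits.
Transmission delay per hop = L/R = 11680/112000000 = 0.104286 ms; 5 hops → 0.521429 ms.
Propagation delays (d/s per hop): 2.76667e-05, 0.0042735, 0.0122449, 0.00303404, 0.00375217 ms; sum = 0.0233323 ms.
End-to-end = 0.545 ms.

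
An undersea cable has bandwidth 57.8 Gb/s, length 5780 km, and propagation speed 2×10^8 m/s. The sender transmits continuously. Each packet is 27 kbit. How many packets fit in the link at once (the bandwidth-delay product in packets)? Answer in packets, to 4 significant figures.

61870 packets

Propagation delay = 5780000 / 200000000 = 0.0289 s.
BDP = R × t_prop = 57800000000 × 0.0289 = 1670420000 bits.
In packets of 27000 bits: 61870 packets.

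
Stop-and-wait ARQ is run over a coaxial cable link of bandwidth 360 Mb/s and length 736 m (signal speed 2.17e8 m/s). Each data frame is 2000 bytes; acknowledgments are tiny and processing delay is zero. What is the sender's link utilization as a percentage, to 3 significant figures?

86.8 %

t_tx = L/R = 16000/360000000 = 4.44444e-05 s.
t_prop = 736/217000000 = 3.39171e-06 s; RTT = 6.78341e-06 s.
Cycle = t_tx + RTT = 5.12279e-05 s.
Utilization = t_tx / cycle = 4.44444e-05/5.12279e-05 = 86.8 %.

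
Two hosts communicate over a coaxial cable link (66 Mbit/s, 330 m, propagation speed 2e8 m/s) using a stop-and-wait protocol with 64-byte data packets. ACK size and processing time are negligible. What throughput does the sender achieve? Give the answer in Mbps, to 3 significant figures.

t_tx = L/R = 512/66000000 = 7.75758e-06 s.
t_prop = 330/200000000 = 1.65e-06 s; RTT = 3.3e-06 s.
Cycle = t_tx + RTT = 1.10576e-05 s.
Throughput = L / cycle = 512 / 1.10576e-05 = 46.3 Mbps.

46.3 Mbps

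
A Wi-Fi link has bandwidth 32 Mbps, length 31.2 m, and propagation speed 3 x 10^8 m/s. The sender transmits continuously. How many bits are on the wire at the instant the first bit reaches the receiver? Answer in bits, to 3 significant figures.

Propagation delay = 31.2 / 300000000 = 1.04e-07 s.
BDP = R × t_prop = 32000000 × 1.04e-07 = 3.328 bits.

3.33 bits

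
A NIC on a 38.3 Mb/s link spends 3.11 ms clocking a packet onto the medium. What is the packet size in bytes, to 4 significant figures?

L = R × t_tx = 38300000 b/s × 0.00311 s = 119113 bits.
In bytes: 119113 / 8 = 14890 bytes.

14890 bytes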